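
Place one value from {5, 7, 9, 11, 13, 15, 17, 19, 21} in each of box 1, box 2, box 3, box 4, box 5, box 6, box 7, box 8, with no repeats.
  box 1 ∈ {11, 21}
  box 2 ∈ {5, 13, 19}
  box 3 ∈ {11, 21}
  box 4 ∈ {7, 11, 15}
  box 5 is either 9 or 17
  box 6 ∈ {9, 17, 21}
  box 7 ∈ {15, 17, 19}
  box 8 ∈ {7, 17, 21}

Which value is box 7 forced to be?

box 1 and box 3 between them cover only {11, 21} — a naked pair. Remove those values from box 4, box 6, box 8.
The 2 variables box 5 and box 6 are confined to {9, 17}, which locks those values in; drop them from box 7, box 8.
box 8 must be 7 (only option left). Strike 7 from box 4.
box 4's domain is down to {15}, so box 4 = 15. So box 7 can't be 15.
So box 7 = 19.

19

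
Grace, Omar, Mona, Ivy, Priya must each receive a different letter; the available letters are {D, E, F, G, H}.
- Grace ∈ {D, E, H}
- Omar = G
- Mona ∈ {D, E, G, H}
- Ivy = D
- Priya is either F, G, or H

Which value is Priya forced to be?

Omar's domain is down to {G}, so Omar = G. Strike G from Mona, Priya.
Ivy must be D (only option left). Strike D from Grace, Mona.
Among the 3 still-open variables, F fits only Priya (and all 3 values in {E, F, H} must be used), so Priya = F.

F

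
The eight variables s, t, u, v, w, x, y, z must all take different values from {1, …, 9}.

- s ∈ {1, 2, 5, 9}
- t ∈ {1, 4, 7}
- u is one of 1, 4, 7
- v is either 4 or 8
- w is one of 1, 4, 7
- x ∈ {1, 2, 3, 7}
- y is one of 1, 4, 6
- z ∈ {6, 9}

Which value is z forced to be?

9

t, u, w between them cover only {1, 4, 7} — a naked triple. Remove those values from s, v, x, y.
That leaves v = 8.
y has just one choice, so y = 6. Eliminate 6 elsewhere: z.
So z = 9.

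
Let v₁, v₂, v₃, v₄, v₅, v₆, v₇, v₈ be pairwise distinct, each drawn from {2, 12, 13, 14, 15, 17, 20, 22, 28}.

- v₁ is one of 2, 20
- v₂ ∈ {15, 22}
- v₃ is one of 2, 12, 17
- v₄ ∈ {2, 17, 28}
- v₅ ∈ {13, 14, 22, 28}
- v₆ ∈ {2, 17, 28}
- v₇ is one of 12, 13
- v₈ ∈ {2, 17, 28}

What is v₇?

13

v₄, v₆, v₈ between them cover only {2, 17, 28} — a naked triple. Remove those values from v₁, v₃, v₅.
v₁'s domain is down to {20}, so v₁ = 20.
v₃ must be 12 (only option left). Eliminate 12 elsewhere: v₇.
So v₇ = 13.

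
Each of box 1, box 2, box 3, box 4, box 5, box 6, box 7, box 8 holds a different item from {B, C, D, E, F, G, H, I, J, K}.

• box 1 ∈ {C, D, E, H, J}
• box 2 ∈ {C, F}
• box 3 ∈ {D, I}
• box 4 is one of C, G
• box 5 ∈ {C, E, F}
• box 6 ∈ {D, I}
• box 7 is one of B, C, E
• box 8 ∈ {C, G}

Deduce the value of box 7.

B

box 3 and box 6 between them cover only {D, I} — a naked pair. Remove those values from box 1.
box 4 and box 8 share exactly the 2 values {C, G}; by pigeonhole those values go to them, so strike C, G from box 1, box 2, box 5, box 7.
That leaves box 2 = F. Strike F from box 5.
box 5 must be E (only option left). Remove E from box 1, box 7.
So box 7 = B.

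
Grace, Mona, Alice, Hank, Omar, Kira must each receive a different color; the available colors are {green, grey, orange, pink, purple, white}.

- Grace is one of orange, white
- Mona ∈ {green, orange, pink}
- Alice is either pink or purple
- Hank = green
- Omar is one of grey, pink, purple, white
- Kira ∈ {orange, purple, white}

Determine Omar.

grey

Hank has just one choice, so Hank = green. Strike green from Mona.
The 5 still-open variables draw from only 5 values {grey, orange, pink, purple, white}, so each is used; only Omar can be grey, hence Omar = grey.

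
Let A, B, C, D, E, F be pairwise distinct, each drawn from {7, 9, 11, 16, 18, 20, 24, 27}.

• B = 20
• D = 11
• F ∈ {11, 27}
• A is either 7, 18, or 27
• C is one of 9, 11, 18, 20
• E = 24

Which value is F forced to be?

27

B's domain is down to {20}, so B = 20. Strike 20 from C.
D must be 11 (only option left). Strike 11 from C, F.
So F = 27.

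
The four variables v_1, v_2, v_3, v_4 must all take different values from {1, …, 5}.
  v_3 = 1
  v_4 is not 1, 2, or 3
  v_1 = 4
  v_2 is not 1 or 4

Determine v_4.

v_1 has just one choice, so v_1 = 4. Strike 4 from v_4.
So v_4 = 5.

5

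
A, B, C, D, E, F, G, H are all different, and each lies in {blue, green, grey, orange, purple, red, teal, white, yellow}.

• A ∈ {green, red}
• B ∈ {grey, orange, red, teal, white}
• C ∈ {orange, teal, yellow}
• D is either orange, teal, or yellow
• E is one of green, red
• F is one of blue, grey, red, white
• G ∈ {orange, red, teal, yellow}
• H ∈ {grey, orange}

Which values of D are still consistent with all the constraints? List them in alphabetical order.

The 8 variables draw from only 8 values {blue, green, grey, orange, red, teal, white, yellow}, so each is used; only F can be blue, hence F = blue.
Among the 7 still-open variables, white fits only B (and all 7 values in {green, grey, orange, red, teal, white, yellow} must be used), so B = white.
The 6 still-open variables draw from only 6 values {green, grey, orange, red, teal, yellow}, so each is used; only H can be grey, hence H = grey.
A and E between them cover only {green, red} — a naked pair. Remove those values from G.
No further eliminations apply; D can still be any of orange, teal, yellow.

orange, teal, yellow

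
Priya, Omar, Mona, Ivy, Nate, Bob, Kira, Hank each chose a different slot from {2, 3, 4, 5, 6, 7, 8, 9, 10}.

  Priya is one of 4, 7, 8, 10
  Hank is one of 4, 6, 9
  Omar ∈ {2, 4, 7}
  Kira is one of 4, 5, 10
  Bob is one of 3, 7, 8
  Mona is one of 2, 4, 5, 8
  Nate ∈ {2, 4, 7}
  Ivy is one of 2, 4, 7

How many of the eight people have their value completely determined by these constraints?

1

Omar, Ivy, Nate share exactly the 3 values {2, 4, 7}; by pigeonhole those values go to them, so strike 2, 4, 7 from Priya, Mona, Bob, Kira, Hank.
The 3 variables Priya, Mona, Kira are confined to {5, 8, 10}, which locks those values in; drop them from Bob.
Bob's domain is down to {3}, so Bob = 3.
Determined: Bob=3. The other people each still have more than one consistent value. That makes 1.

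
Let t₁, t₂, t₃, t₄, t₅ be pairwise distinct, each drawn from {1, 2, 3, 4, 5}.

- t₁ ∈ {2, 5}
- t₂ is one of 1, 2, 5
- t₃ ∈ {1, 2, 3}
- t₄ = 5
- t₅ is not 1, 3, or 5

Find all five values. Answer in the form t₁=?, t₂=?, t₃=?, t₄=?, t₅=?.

t₄ has just one choice, so t₄ = 5. So t₁, t₂ can't be 5.
That leaves t₁ = 2. Eliminate 2 elsewhere: t₂, t₃, t₅.
t₂ must be 1 (only option left). Strike 1 from t₃.
t₃ must be 3 (only option left).
That leaves t₅ = 4.

t₁=2, t₂=1, t₃=3, t₄=5, t₅=4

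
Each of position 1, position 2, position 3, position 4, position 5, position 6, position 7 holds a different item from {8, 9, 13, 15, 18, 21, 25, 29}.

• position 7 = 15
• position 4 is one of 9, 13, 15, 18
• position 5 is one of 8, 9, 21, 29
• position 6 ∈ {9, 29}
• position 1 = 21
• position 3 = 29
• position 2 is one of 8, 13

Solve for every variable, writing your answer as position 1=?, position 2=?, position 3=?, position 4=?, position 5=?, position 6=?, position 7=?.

position 1 has just one choice, so position 1 = 21. Strike 21 from position 5.
position 3 has just one choice, so position 3 = 29. Strike 29 from position 5, position 6.
position 6 must be 9 (only option left). Strike 9 from position 4, position 5.
position 7's domain is down to {15}, so position 7 = 15. Remove 15 from position 4.
position 5 has just one choice, so position 5 = 8. Eliminate 8 elsewhere: position 2.
position 2 has just one choice, so position 2 = 13. Eliminate 13 elsewhere: position 4.
position 4 has just one choice, so position 4 = 18.

position 1=21, position 2=13, position 3=29, position 4=18, position 5=8, position 6=9, position 7=15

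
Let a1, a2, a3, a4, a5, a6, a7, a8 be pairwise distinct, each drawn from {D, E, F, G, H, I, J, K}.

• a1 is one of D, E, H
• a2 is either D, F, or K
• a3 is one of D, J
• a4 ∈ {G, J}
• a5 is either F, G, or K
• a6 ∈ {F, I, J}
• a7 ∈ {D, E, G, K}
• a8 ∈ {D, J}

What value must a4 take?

G

The 8 variables draw from only 8 values {D, E, F, G, H, I, J, K}, so each is used; only a1 can be H, hence a1 = H.
The 7 still-open variables draw from only 7 values {D, E, F, G, I, J, K}, so each is used; only a7 can be E, hence a7 = E.
The 6 still-open variables draw from only 6 values {D, F, G, I, J, K}, so each is used; only a6 can be I, hence a6 = I.
a3 and a8 share exactly the 2 values {D, J}; by pigeonhole those values go to them, so strike D, J from a2, a4.
So a4 = G.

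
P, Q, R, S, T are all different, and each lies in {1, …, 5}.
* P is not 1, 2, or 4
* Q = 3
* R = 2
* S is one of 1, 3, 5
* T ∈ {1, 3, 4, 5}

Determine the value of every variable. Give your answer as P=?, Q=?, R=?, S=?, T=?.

Q must be 3 (only option left). Strike 3 from P, S, T.
That leaves R = 2.
P must be 5 (only option left). Eliminate 5 elsewhere: S, T.
S's domain is down to {1}, so S = 1. Eliminate 1 elsewhere: T.
T must be 4 (only option left).

P=5, Q=3, R=2, S=1, T=4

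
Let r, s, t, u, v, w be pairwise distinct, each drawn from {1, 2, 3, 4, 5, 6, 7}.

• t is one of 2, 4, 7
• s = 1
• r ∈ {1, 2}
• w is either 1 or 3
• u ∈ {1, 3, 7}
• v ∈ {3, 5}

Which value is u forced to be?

s has just one choice, so s = 1. So r, u, w can't be 1.
w must be 3 (only option left). Remove 3 from u, v.
So u = 7.

7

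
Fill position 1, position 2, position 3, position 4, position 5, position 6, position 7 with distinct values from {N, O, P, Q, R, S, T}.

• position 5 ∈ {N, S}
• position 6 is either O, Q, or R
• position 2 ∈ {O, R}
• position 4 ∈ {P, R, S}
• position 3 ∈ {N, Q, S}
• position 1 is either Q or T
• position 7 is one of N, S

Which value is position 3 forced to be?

Among the 7 variables, P fits only position 4 (and all 7 values in {N, O, P, Q, R, S, T} must be used), so position 4 = P.
Among the 6 still-open variables, T fits only position 1 (and all 6 values in {N, O, Q, R, S, T} must be used), so position 1 = T.
The 2 variables position 5 and position 7 are confined to {N, S}, which locks those values in; drop them from position 3.
So position 3 = Q.

Q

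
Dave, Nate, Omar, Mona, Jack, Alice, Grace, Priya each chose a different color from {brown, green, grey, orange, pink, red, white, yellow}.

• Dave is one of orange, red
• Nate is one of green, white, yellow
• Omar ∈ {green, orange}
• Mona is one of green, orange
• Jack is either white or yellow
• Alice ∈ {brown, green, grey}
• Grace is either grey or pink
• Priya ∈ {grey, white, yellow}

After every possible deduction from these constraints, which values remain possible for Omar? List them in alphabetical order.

The 8 variables draw from only 8 values {brown, green, grey, orange, pink, red, white, yellow}, so each is used; only Alice can be brown, hence Alice = brown.
Among the 7 still-open variables, pink fits only Grace (and all 7 values in {green, grey, orange, pink, red, white, yellow} must be used), so Grace = pink.
Among the 6 still-open variables, grey fits only Priya (and all 6 values in {green, grey, orange, red, white, yellow} must be used), so Priya = grey.
The 5 still-open variables draw from only 5 values {green, orange, red, white, yellow}, so each is used; only Dave can be red, hence Dave = red.
The 2 variables Omar and Mona are confined to {green, orange}, which locks those values in; drop them from Nate.
No further eliminations apply; Omar can still be any of green, orange.

green, orange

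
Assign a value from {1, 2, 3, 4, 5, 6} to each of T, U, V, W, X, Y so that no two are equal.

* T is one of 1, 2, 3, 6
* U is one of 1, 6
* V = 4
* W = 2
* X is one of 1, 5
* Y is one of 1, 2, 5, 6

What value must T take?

V must be 4 (only option left).
W must be 2 (only option left). Strike 2 from T, Y.
Among the 4 still-open variables, 3 fits only T (and all 4 values in {1, 3, 5, 6} must be used), so T = 3.

3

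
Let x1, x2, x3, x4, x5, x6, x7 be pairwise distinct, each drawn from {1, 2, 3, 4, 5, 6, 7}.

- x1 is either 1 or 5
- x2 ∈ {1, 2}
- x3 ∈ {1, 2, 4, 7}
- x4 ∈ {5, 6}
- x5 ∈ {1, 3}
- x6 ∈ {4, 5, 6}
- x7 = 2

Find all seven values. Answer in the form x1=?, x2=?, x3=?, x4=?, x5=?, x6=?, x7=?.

x1=5, x2=1, x3=7, x4=6, x5=3, x6=4, x7=2

x7 has just one choice, so x7 = 2. Remove 2 from x2, x3.
x2 has just one choice, so x2 = 1. So x1, x3, x5 can't be 1.
That leaves x5 = 3.
x1's domain is down to {5}, so x1 = 5. So x4, x6 can't be 5.
That leaves x4 = 6. Remove 6 from x6.
x6's domain is down to {4}, so x6 = 4. Strike 4 from x3.
That leaves x3 = 7.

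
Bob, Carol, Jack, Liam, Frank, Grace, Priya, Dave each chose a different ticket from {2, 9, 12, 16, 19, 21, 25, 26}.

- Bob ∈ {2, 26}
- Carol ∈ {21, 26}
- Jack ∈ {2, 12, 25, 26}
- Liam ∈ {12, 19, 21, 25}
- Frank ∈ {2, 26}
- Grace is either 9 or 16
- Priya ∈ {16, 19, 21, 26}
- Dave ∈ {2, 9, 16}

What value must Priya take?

Bob and Frank share exactly the 2 values {2, 26}; by pigeonhole those values go to them, so strike 2, 26 from Carol, Jack, Priya, Dave.
That leaves Carol = 21. Eliminate 21 elsewhere: Liam, Priya.
Grace and Dave share exactly the 2 values {9, 16}; by pigeonhole those values go to them, so strike 9, 16 from Priya.
So Priya = 19.

19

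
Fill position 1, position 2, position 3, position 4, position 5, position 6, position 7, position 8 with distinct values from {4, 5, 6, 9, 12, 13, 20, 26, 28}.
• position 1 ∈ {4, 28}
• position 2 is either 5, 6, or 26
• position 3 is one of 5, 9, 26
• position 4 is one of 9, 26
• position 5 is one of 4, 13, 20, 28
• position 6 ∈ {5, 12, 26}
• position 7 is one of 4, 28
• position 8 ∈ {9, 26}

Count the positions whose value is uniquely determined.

position 1 and position 7 share exactly the 2 values {4, 28}; by pigeonhole those values go to them, so strike 4, 28 from position 5.
position 4 and position 8 share exactly the 2 values {9, 26}; by pigeonhole those values go to them, so strike 9, 26 from position 2, position 3, position 6.
position 3's domain is down to {5}, so position 3 = 5. Eliminate 5 elsewhere: position 2, position 6.
position 6's domain is down to {12}, so position 6 = 12.
That leaves position 2 = 6.
Determined: position 2=6, position 3=5, position 6=12. The other positions each still have more than one consistent value. That makes 3.

3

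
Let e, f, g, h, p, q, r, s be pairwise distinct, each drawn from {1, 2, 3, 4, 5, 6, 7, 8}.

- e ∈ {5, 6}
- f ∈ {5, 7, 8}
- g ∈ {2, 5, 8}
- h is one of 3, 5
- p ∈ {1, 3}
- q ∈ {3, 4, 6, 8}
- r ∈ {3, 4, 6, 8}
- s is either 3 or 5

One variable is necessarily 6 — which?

The 8 variables together cover exactly {1, 2, 3, 4, 5, 6, 7, 8} — 8 values for 8 variables — and 1 appears only in p's list, so p = 1.
The 7 still-open variables draw from only 7 values {2, 3, 4, 5, 6, 7, 8}, so each is used; only g can be 2, hence g = 2.
Among the 6 still-open variables, 7 fits only f (and all 6 values in {3, 4, 5, 6, 7, 8} must be used), so f = 7.
The 2 variables h and s are confined to {3, 5}, which locks those values in; drop them from e, q, r.
So 6 goes to e.

e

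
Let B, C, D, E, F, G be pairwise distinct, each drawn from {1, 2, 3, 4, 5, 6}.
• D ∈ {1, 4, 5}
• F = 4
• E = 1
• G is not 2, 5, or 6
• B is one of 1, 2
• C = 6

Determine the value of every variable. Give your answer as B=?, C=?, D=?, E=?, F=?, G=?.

B=2, C=6, D=5, E=1, F=4, G=3

C's domain is down to {6}, so C = 6.
That leaves E = 1. Eliminate 1 elsewhere: B, D, G.
F has just one choice, so F = 4. So D, G can't be 4.
G must be 3 (only option left).
B must be 2 (only option left).
D's domain is down to {5}, so D = 5.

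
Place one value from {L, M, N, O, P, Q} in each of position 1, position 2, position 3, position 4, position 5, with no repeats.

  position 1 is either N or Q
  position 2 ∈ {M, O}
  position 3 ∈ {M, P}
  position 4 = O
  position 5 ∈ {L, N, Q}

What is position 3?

P

position 4 must be O (only option left). So position 2 can't be O.
position 2 must be M (only option left). Strike M from position 3.
So position 3 = P.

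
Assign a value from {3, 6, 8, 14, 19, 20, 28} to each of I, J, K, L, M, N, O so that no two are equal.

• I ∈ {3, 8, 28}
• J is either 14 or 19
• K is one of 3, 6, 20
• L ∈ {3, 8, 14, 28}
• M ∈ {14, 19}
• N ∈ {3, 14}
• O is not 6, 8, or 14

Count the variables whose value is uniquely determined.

Among the 7 variables, 6 fits only K (and all 7 values in {3, 6, 8, 14, 19, 20, 28} must be used), so K = 6.
The 6 still-open variables together cover exactly {3, 8, 14, 19, 20, 28} — 6 values for 6 variables — and 20 appears only in O's list, so O = 20.
The 2 variables J and M are confined to {14, 19}, which locks those values in; drop them from L, N.
N must be 3 (only option left). Remove 3 from I, L.
Determined: K=6, N=3, O=20. The other variables each still have more than one consistent value. That makes 3.

3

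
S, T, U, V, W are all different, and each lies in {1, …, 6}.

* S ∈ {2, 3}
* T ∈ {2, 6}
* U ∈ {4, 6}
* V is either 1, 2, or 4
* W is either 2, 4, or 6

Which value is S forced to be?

3

The 5 variables draw from only 5 values {1, 2, 3, 4, 6}, so each is used; only V can be 1, hence V = 1.
Among the 4 still-open variables, 3 fits only S (and all 4 values in {2, 3, 4, 6} must be used), so S = 3.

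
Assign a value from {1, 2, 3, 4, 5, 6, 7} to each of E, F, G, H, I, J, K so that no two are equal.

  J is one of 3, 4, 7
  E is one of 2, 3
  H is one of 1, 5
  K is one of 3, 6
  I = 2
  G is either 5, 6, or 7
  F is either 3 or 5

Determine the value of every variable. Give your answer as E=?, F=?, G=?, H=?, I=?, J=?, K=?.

E=3, F=5, G=7, H=1, I=2, J=4, K=6

I must be 2 (only option left). Remove 2 from E.
That leaves E = 3. Remove 3 from F, J, K.
F must be 5 (only option left). So G, H can't be 5.
H has just one choice, so H = 1.
K must be 6 (only option left). So G can't be 6.
That leaves G = 7. Eliminate 7 elsewhere: J.
J must be 4 (only option left).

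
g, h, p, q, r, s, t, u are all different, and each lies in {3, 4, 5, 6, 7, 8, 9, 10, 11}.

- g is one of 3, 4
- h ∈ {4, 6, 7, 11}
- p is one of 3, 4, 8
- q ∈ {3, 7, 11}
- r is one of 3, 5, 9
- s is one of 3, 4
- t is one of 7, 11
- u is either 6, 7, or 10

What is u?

g and s between them cover only {3, 4} — a naked pair. Remove those values from h, p, q, r.
p has just one choice, so p = 8.
The 2 variables q and t are confined to {7, 11}, which locks those values in; drop them from h, u.
h must be 6 (only option left). Eliminate 6 elsewhere: u.
So u = 10.

10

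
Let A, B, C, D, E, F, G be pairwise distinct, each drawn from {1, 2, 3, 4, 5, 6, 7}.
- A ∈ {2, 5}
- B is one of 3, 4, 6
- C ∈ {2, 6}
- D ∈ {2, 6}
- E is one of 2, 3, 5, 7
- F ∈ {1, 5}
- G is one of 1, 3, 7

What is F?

1

The 7 variables together cover exactly {1, 2, 3, 4, 5, 6, 7} — 7 values for 7 variables — and 4 appears only in B's list, so B = 4.
C and D share exactly the 2 values {2, 6}; by pigeonhole those values go to them, so strike 2, 6 from A, E.
A must be 5 (only option left). Eliminate 5 elsewhere: E, F.
So F = 1.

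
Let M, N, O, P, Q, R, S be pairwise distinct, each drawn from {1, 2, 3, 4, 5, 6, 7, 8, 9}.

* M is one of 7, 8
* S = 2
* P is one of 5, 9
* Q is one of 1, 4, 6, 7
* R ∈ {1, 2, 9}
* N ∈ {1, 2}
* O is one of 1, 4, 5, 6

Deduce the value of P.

5

S must be 2 (only option left). So N, R can't be 2.
N has just one choice, so N = 1. So O, Q, R can't be 1.
R's domain is down to {9}, so R = 9. Strike 9 from P.
So P = 5.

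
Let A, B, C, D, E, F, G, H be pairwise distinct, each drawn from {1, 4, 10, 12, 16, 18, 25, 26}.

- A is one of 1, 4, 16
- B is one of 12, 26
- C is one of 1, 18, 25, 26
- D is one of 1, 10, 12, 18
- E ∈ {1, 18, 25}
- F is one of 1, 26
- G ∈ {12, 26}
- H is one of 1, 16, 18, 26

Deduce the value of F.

Among the 8 variables, 4 fits only A (and all 8 values in {1, 4, 10, 12, 16, 18, 25, 26} must be used), so A = 4.
Among the 7 still-open variables, 10 fits only D (and all 7 values in {1, 10, 12, 16, 18, 25, 26} must be used), so D = 10.
Among the 6 still-open variables, 16 fits only H (and all 6 values in {1, 12, 16, 18, 25, 26} must be used), so H = 16.
The 2 variables B and G are confined to {12, 26}, which locks those values in; drop them from C, F.
So F = 1.

1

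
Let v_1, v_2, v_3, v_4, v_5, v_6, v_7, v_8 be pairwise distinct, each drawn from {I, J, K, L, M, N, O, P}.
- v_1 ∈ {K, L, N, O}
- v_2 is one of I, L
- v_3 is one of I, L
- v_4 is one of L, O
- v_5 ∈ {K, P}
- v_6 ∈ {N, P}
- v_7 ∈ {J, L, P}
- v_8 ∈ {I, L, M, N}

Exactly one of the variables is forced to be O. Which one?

v_4

Among the 8 variables, J fits only v_7 (and all 8 values in {I, J, K, L, M, N, O, P} must be used), so v_7 = J.
The 7 still-open variables together cover exactly {I, K, L, M, N, O, P} — 7 values for 7 variables — and M appears only in v_8's list, so v_8 = M.
The 2 variables v_2 and v_3 are confined to {I, L}, which locks those values in; drop them from v_1, v_4.
So O goes to v_4.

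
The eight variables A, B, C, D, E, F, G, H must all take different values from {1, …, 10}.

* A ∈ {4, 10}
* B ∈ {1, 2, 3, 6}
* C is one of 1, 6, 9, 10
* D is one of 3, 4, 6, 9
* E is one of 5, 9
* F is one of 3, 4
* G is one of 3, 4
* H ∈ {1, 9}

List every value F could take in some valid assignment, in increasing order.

The 8 variables together cover exactly {1, 2, 3, 4, 5, 6, 9, 10} — 8 values for 8 variables — and 2 appears only in B's list, so B = 2.
Among the 7 still-open variables, 5 fits only E (and all 7 values in {1, 3, 4, 5, 6, 9, 10} must be used), so E = 5.
F and G share exactly the 2 values {3, 4}; by pigeonhole those values go to them, so strike 3, 4 from A, D.
That leaves A = 10. Eliminate 10 elsewhere: C.
No further eliminations apply; F can still be any of 3, 4.

3, 4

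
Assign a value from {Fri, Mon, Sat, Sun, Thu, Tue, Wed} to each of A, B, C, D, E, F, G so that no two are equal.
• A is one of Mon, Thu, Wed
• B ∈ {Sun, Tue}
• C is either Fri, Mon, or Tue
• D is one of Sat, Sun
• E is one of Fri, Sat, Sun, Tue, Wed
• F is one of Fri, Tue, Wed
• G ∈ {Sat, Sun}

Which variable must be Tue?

The 7 variables draw from only 7 values {Fri, Mon, Sat, Sun, Thu, Tue, Wed}, so each is used; only A can be Thu, hence A = Thu.
The 6 still-open variables draw from only 6 values {Fri, Mon, Sat, Sun, Tue, Wed}, so each is used; only C can be Mon, hence C = Mon.
D and G share exactly the 2 values {Sat, Sun}; by pigeonhole those values go to them, so strike Sat, Sun from B, E.
So Tue goes to B.

B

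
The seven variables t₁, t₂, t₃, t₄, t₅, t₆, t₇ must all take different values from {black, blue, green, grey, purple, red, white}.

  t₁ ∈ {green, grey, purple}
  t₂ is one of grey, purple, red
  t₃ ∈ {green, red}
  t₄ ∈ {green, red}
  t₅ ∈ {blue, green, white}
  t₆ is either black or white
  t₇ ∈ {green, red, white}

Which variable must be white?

The 7 variables draw from only 7 values {black, blue, green, grey, purple, red, white}, so each is used; only t₆ can be black, hence t₆ = black.
Among the 6 still-open variables, blue fits only t₅ (and all 6 values in {blue, green, grey, purple, red, white} must be used), so t₅ = blue.
The 5 still-open variables together cover exactly {green, grey, purple, red, white} — 5 values for 5 variables — and white appears only in t₇'s list, so t₇ = white.

t₇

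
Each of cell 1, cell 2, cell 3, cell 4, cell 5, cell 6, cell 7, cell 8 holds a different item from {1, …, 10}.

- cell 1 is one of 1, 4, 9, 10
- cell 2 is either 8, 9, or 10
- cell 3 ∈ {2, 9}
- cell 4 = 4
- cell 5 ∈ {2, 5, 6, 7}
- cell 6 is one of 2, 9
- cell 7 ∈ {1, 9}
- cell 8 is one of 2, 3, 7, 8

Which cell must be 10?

cell 1

cell 4 must be 4 (only option left). Eliminate 4 elsewhere: cell 1.
cell 3 and cell 6 between them cover only {2, 9} — a naked pair. Remove those values from cell 1, cell 2, cell 5, cell 7, cell 8.
cell 7 has just one choice, so cell 7 = 1. So cell 1 can't be 1.
So 10 goes to cell 1.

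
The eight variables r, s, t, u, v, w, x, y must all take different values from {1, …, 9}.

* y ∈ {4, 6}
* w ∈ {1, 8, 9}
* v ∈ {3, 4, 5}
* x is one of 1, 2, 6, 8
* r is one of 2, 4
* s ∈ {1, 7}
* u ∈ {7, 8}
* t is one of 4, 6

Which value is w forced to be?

The 2 variables t and y are confined to {4, 6}, which locks those values in; drop them from r, v, x.
That leaves r = 2. So x can't be 2.
The 3 variables s, u, x are confined to {1, 7, 8}, which locks those values in; drop them from w.
So w = 9.

9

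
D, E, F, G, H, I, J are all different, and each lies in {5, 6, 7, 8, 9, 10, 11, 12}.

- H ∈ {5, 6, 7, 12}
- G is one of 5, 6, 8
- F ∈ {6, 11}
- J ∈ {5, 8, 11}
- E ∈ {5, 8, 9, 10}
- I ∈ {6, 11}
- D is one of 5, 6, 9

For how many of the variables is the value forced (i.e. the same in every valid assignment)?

The 2 variables F and I are confined to {6, 11}, which locks those values in; drop them from D, G, H, J.
The 2 variables G and J are confined to {5, 8}, which locks those values in; drop them from D, E, H.
D's domain is down to {9}, so D = 9. Strike 9 from E.
E has just one choice, so E = 10.
Determined: D=9, E=10. The other variables each still have more than one consistent value. That makes 2.

2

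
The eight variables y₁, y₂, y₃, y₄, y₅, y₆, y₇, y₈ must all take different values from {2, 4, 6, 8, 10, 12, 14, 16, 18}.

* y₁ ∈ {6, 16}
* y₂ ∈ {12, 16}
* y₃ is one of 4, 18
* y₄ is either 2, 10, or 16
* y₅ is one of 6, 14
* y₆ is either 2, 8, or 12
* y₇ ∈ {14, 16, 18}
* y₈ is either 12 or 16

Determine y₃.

4

The 2 variables y₂ and y₈ are confined to {12, 16}, which locks those values in; drop them from y₁, y₄, y₆, y₇.
y₁'s domain is down to {6}, so y₁ = 6. Strike 6 from y₅.
That leaves y₅ = 14. Remove 14 from y₇.
y₇ has just one choice, so y₇ = 18. Eliminate 18 elsewhere: y₃.
So y₃ = 4.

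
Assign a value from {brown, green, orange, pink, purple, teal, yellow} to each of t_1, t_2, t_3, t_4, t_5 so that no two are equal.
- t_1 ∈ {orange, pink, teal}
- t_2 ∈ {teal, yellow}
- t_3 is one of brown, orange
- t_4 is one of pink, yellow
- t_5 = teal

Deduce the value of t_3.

brown

t_5 must be teal (only option left). Eliminate teal elsewhere: t_1, t_2.
t_2's domain is down to {yellow}, so t_2 = yellow. Strike yellow from t_4.
t_4's domain is down to {pink}, so t_4 = pink. Remove pink from t_1.
t_1 has just one choice, so t_1 = orange. Remove orange from t_3.
So t_3 = brown.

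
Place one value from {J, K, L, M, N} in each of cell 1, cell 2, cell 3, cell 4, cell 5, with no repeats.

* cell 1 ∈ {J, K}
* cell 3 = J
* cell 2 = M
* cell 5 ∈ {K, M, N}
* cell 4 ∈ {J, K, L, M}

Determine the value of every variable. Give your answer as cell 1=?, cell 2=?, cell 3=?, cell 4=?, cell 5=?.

cell 1=K, cell 2=M, cell 3=J, cell 4=L, cell 5=N

cell 2's domain is down to {M}, so cell 2 = M. Remove M from cell 4, cell 5.
cell 3's domain is down to {J}, so cell 3 = J. Eliminate J elsewhere: cell 1, cell 4.
cell 1's domain is down to {K}, so cell 1 = K. Strike K from cell 4, cell 5.
That leaves cell 4 = L.
That leaves cell 5 = N.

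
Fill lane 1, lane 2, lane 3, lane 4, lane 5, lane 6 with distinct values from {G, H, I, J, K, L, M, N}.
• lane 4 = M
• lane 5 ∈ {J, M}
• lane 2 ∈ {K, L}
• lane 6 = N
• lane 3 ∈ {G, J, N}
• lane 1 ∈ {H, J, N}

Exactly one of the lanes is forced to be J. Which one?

lane 5

lane 4 has just one choice, so lane 4 = M. Remove M from lane 5.
So J goes to lane 5.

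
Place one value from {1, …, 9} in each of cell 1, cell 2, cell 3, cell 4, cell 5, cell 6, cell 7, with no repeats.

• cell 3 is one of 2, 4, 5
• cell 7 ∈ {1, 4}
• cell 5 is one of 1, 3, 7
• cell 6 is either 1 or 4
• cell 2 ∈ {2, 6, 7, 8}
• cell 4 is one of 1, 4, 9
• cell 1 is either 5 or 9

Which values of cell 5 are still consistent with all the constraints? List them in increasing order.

3, 7

cell 6 and cell 7 between them cover only {1, 4} — a naked pair. Remove those values from cell 3, cell 4, cell 5.
That leaves cell 4 = 9. Remove 9 from cell 1.
cell 1's domain is down to {5}, so cell 1 = 5. Remove 5 from cell 3.
cell 3 has just one choice, so cell 3 = 2. Strike 2 from cell 2.
No further eliminations apply; cell 5 can still be any of 3, 7.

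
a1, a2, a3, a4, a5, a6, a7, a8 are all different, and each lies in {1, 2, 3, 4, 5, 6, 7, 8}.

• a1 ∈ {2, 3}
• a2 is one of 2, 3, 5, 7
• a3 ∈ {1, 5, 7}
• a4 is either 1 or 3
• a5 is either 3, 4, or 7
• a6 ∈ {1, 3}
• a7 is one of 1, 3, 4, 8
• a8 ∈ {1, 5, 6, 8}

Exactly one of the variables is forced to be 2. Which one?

The 8 variables together cover exactly {1, 2, 3, 4, 5, 6, 7, 8} — 8 values for 8 variables — and 6 appears only in a8's list, so a8 = 6.
The 7 still-open variables together cover exactly {1, 2, 3, 4, 5, 7, 8} — 7 values for 7 variables — and 8 appears only in a7's list, so a7 = 8.
The 6 still-open variables together cover exactly {1, 2, 3, 4, 5, 7} — 6 values for 6 variables — and 4 appears only in a5's list, so a5 = 4.
The 2 variables a4 and a6 are confined to {1, 3}, which locks those values in; drop them from a1, a2, a3.
So 2 goes to a1.

a1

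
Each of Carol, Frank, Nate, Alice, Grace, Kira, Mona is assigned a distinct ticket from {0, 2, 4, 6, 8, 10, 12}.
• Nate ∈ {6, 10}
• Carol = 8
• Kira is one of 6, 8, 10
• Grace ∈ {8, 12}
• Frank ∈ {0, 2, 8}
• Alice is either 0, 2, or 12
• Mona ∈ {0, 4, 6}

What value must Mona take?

4

Carol must be 8 (only option left). Strike 8 from Frank, Grace, Kira.
Grace's domain is down to {12}, so Grace = 12. So Alice can't be 12.
The 5 still-open variables draw from only 5 values {0, 2, 4, 6, 10}, so each is used; only Mona can be 4, hence Mona = 4.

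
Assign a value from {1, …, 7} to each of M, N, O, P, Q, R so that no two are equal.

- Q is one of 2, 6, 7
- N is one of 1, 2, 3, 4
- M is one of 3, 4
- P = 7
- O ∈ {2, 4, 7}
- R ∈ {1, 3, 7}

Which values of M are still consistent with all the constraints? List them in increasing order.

P must be 7 (only option left). Strike 7 from O, Q, R.
The 5 still-open variables together cover exactly {1, 2, 3, 4, 6} — 5 values for 5 variables — and 6 appears only in Q's list, so Q = 6.
No further eliminations apply; M can still be any of 3, 4.

3, 4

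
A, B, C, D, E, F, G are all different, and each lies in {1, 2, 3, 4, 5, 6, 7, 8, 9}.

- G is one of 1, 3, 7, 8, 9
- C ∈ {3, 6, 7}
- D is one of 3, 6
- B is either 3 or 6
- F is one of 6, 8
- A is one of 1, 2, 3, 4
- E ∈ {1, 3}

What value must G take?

B and D share exactly the 2 values {3, 6}; by pigeonhole those values go to them, so strike 3, 6 from A, C, E, F, G.
That leaves C = 7. Remove 7 from G.
E has just one choice, so E = 1. Remove 1 from A, G.
F has just one choice, so F = 8. So G can't be 8.
So G = 9.

9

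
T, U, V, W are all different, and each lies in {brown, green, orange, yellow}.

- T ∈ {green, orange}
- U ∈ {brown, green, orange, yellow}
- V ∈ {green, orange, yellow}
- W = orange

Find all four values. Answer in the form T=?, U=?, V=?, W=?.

W's domain is down to {orange}, so W = orange. Strike orange from T, U, V.
T must be green (only option left). Strike green from U, V.
That leaves V = yellow. Strike yellow from U.
U has just one choice, so U = brown.

T=green, U=brown, V=yellow, W=orange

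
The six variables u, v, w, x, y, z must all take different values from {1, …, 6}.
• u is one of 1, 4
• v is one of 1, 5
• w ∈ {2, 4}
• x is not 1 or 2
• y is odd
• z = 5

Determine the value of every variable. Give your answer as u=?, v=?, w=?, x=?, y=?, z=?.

z has just one choice, so z = 5. Remove 5 from v, x, y.
v has just one choice, so v = 1. Remove 1 from u, y.
y must be 3 (only option left). Eliminate 3 elsewhere: x.
u must be 4 (only option left). So w, x can't be 4.
That leaves w = 2.
x must be 6 (only option left).

u=4, v=1, w=2, x=6, y=3, z=5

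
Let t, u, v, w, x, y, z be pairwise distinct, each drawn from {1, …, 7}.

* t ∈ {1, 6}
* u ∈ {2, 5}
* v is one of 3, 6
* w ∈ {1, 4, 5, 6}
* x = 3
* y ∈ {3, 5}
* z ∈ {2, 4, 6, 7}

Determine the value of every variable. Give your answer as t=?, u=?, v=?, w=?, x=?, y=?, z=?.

x has just one choice, so x = 3. Strike 3 from v, y.
That leaves y = 5. Strike 5 from u, w.
u must be 2 (only option left). So z can't be 2.
v must be 6 (only option left). Eliminate 6 elsewhere: t, w, z.
That leaves t = 1. Eliminate 1 elsewhere: w.
That leaves w = 4. Remove 4 from z.
That leaves z = 7.

t=1, u=2, v=6, w=4, x=3, y=5, z=7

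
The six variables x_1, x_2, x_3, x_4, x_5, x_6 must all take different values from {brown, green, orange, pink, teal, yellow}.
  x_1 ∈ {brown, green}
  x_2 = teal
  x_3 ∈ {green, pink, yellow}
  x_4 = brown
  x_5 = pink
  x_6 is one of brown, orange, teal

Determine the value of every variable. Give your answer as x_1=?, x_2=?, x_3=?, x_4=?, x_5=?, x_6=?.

x_2 must be teal (only option left). Strike teal from x_6.
x_4's domain is down to {brown}, so x_4 = brown. Eliminate brown elsewhere: x_1, x_6.
x_5's domain is down to {pink}, so x_5 = pink. Eliminate pink elsewhere: x_3.
That leaves x_6 = orange.
x_1's domain is down to {green}, so x_1 = green. Eliminate green elsewhere: x_3.
x_3's domain is down to {yellow}, so x_3 = yellow.

x_1=green, x_2=teal, x_3=yellow, x_4=brown, x_5=pink, x_6=orange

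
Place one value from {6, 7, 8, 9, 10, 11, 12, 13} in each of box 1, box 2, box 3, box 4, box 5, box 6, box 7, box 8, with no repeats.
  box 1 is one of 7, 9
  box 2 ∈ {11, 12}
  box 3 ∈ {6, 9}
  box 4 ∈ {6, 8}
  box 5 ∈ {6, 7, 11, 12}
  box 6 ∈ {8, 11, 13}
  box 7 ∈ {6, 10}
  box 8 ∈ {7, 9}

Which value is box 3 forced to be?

The 8 variables together cover exactly {6, 7, 8, 9, 10, 11, 12, 13} — 8 values for 8 variables — and 10 appears only in box 7's list, so box 7 = 10.
The 7 still-open variables draw from only 7 values {6, 7, 8, 9, 11, 12, 13}, so each is used; only box 6 can be 13, hence box 6 = 13.
The 6 still-open variables together cover exactly {6, 7, 8, 9, 11, 12} — 6 values for 6 variables — and 8 appears only in box 4's list, so box 4 = 8.
box 1 and box 8 between them cover only {7, 9} — a naked pair. Remove those values from box 3, box 5.
So box 3 = 6.

6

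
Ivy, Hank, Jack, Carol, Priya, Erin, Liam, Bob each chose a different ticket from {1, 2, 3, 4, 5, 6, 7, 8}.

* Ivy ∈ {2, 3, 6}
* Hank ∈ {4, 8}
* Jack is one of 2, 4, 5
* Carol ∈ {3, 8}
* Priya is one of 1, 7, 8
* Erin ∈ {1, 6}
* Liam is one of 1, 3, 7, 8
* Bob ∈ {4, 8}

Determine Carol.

3

Among the 8 variables, 5 fits only Jack (and all 8 values in {1, 2, 3, 4, 5, 6, 7, 8} must be used), so Jack = 5.
Among the 7 still-open variables, 2 fits only Ivy (and all 7 values in {1, 2, 3, 4, 6, 7, 8} must be used), so Ivy = 2.
The 6 still-open variables draw from only 6 values {1, 3, 4, 6, 7, 8}, so each is used; only Erin can be 6, hence Erin = 6.
The 2 variables Hank and Bob are confined to {4, 8}, which locks those values in; drop them from Carol, Priya, Liam.
So Carol = 3.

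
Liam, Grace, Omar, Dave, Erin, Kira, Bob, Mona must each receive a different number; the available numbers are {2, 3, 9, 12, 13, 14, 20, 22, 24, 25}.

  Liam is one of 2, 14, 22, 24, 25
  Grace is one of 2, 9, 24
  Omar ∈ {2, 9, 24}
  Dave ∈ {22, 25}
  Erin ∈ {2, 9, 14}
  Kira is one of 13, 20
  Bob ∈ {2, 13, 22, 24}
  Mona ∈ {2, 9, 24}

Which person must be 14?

The 8 variables draw from only 8 values {2, 9, 13, 14, 20, 22, 24, 25}, so each is used; only Kira can be 20, hence Kira = 20.
Among the 7 still-open variables, 13 fits only Bob (and all 7 values in {2, 9, 13, 14, 22, 24, 25} must be used), so Bob = 13.
Grace, Omar, Mona between them cover only {2, 9, 24} — a naked triple. Remove those values from Liam, Erin.
So 14 goes to Erin.

Erin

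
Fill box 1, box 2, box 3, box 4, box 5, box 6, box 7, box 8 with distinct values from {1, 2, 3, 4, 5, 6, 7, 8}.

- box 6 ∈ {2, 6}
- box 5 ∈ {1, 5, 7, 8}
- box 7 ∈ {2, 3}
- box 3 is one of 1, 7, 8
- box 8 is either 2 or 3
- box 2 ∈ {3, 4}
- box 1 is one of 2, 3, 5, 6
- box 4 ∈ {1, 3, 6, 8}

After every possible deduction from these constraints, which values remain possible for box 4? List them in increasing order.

1, 8

The 8 variables draw from only 8 values {1, 2, 3, 4, 5, 6, 7, 8}, so each is used; only box 2 can be 4, hence box 2 = 4.
box 7 and box 8 between them cover only {2, 3} — a naked pair. Remove those values from box 1, box 4, box 6.
box 6 has just one choice, so box 6 = 6. So box 1, box 4 can't be 6.
box 1 has just one choice, so box 1 = 5. Eliminate 5 elsewhere: box 5.
No further eliminations apply; box 4 can still be any of 1, 8.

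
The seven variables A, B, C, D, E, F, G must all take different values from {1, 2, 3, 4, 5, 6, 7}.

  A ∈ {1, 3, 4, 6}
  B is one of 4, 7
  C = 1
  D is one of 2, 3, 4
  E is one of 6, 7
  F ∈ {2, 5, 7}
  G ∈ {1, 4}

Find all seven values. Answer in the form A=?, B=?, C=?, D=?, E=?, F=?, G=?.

C has just one choice, so C = 1. Remove 1 from A, G.
That leaves G = 4. Eliminate 4 elsewhere: A, B, D.
B must be 7 (only option left). Strike 7 from E, F.
That leaves E = 6. Remove 6 from A.
A's domain is down to {3}, so A = 3. Eliminate 3 elsewhere: D.
D's domain is down to {2}, so D = 2. Remove 2 from F.
That leaves F = 5.

A=3, B=7, C=1, D=2, E=6, F=5, G=4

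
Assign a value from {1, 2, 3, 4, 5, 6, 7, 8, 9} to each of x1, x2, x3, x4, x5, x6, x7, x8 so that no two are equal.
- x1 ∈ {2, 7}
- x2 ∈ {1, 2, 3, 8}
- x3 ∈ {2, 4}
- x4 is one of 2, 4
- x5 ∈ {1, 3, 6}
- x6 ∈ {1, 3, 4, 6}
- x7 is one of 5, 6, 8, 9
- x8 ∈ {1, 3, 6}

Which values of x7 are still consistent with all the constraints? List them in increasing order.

The 2 variables x3 and x4 are confined to {2, 4}, which locks those values in; drop them from x1, x2, x6.
x1 has just one choice, so x1 = 7.
x5, x6, x8 share exactly the 3 values {1, 3, 6}; by pigeonhole those values go to them, so strike 1, 3, 6 from x2, x7.
x2's domain is down to {8}, so x2 = 8. Strike 8 from x7.
No further eliminations apply; x7 can still be any of 5, 9.

5, 9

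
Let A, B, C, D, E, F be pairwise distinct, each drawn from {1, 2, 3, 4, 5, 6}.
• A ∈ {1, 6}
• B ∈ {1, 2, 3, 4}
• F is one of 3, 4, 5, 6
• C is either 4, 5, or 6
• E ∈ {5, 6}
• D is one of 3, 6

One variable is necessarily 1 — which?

The 6 variables together cover exactly {1, 2, 3, 4, 5, 6} — 6 values for 6 variables — and 2 appears only in B's list, so B = 2.
The 5 still-open variables draw from only 5 values {1, 3, 4, 5, 6}, so each is used; only A can be 1, hence A = 1.

A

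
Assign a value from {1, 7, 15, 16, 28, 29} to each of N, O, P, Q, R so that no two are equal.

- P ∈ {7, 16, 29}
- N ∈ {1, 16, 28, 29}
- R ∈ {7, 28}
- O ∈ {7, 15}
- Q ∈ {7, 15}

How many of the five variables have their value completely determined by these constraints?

O and Q share exactly the 2 values {7, 15}; by pigeonhole those values go to them, so strike 7, 15 from P, R.
R has just one choice, so R = 28. Remove 28 from N.
Determined: R=28. The other variables each still have more than one consistent value. That makes 1.

1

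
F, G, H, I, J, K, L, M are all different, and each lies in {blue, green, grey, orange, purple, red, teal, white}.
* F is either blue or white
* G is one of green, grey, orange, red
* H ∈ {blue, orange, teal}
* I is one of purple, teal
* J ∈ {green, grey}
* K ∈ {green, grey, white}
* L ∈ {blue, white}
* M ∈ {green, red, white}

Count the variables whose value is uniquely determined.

Among the 8 variables, purple fits only I (and all 8 values in {blue, green, grey, orange, purple, red, teal, white} must be used), so I = purple.
Among the 7 still-open variables, teal fits only H (and all 7 values in {blue, green, grey, orange, red, teal, white} must be used), so H = teal.
The 6 still-open variables draw from only 6 values {blue, green, grey, orange, red, white}, so each is used; only G can be orange, hence G = orange.
The 5 still-open variables draw from only 5 values {blue, green, grey, red, white}, so each is used; only M can be red, hence M = red.
The 2 variables F and L are confined to {blue, white}, which locks those values in; drop them from K.
Determined: G=orange, H=teal, I=purple, M=red. The other variables each still have more than one consistent value. That makes 4.

4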